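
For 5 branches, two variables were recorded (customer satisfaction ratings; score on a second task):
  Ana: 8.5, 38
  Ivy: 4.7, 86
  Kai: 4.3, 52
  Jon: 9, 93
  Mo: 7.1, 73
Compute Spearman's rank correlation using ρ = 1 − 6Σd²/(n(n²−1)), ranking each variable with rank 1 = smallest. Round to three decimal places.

Ranks of variable 1: 4, 2, 1, 5, 3
Ranks of variable 2: 1, 4, 2, 5, 3
d = r₁ − r₂: 3, -2, -1, 0, 0
d²: 9, 4, 1, 0, 0; Σd² = 14
ρ = 1 − 6·14/(5·24) = 1 − 84/120 = 0.300

0.300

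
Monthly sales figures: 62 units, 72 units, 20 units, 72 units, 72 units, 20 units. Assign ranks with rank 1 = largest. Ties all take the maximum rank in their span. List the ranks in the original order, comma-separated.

Sorted (descending): 72, 72, 72, 62, 20, 20
The 3 values of 72 occupy positions 1–3 → each gets rank 3.
The 2 values of 20 occupy positions 5–6 → each gets rank 6.

4, 3, 6, 3, 3, 6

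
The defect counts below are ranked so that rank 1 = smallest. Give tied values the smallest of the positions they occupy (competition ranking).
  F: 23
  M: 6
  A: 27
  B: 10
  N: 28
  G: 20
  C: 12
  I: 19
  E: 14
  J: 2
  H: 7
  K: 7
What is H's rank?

Sorted (ascending): 2, 6, 7, 7, 10, 12, 14, 19, 20, 23, 27, 28
The 2 values of 7 occupy positions 3–4 → each gets rank 3.
H has value 7 → rank 3.

3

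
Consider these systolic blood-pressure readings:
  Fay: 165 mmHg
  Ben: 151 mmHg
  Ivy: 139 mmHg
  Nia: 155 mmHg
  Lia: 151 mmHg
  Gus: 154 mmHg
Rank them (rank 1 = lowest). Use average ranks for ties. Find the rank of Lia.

2.5

Sorted (ascending): 139, 151, 151, 154, 155, 165
The 2 values of 151 occupy positions 2–3 → average rank (2+3)/2 = 2.5.
Lia has value 151 mmHg → rank 2.5.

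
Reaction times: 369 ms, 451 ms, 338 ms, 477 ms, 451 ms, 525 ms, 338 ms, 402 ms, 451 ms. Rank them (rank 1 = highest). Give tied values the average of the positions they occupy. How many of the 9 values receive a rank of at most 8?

7

Sorted (descending): 525, 477, 451, 451, 451, 402, 369, 338, 338
The 3 values of 451 occupy positions 3–5 → average rank 4.
The 2 values of 338 occupy positions 8–9 → average rank (8+9)/2 = 8.5.
Ranks ≤ 8: {1, 2, 4, 4, 4, 6, 7} → 7 values.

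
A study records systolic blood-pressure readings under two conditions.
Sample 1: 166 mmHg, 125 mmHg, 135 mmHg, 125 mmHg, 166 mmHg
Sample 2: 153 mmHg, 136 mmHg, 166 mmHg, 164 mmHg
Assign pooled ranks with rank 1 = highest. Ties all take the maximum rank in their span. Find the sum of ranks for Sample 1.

31

Sorted (descending): 166, 166, 166, 164, 153, 136, 135, 125, 125
The 3 values of 166 occupy positions 1–3 → each gets rank 3.
The 2 values of 125 occupy positions 8–9 → each gets rank 9.
Sample 1 values → pooled ranks: 166→3, 125→9, 135→7, 125→9, 166→3
Rank sum = 3 + 9 + 7 + 9 + 3 = 31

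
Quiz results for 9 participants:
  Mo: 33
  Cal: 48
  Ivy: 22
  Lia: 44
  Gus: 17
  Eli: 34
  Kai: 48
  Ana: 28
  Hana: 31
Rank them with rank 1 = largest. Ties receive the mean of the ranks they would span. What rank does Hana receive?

Sorted (descending): 48, 48, 44, 34, 33, 31, 28, 22, 17
The 2 values of 48 occupy positions 1–2 → average rank (1+2)/2 = 1.5.
Hana has value 31 → rank 6.

6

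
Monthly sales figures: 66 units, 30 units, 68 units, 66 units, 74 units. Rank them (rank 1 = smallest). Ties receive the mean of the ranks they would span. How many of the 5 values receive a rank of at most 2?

Sorted (ascending): 30, 66, 66, 68, 74
The 2 values of 66 occupy positions 2–3 → average rank (2+3)/2 = 2.5.
Ranks ≤ 2: {1} → 1 value.

1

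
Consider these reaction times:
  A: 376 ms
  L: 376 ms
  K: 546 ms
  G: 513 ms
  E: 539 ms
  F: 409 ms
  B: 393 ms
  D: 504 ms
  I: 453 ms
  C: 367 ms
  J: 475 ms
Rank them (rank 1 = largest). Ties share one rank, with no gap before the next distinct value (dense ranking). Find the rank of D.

4

Sorted (descending): 546, 539, 513, 504, 475, 453, 409, 393, 376, 376, 367
The 2 values of 376 share dense rank 9.
Remaining distinct values take the next consecutive integers.
D has value 504 ms → rank 4.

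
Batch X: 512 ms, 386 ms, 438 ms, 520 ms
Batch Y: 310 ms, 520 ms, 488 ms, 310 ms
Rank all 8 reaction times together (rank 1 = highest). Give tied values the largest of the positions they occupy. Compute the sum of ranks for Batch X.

Sorted (descending): 520, 520, 512, 488, 438, 386, 310, 310
The 2 values of 520 occupy positions 1–2 → each gets rank 2.
The 2 values of 310 occupy positions 7–8 → each gets rank 8.
Batch X values → pooled ranks: 512→3, 386→6, 438→5, 520→2
Rank sum = 3 + 6 + 5 + 2 = 16

16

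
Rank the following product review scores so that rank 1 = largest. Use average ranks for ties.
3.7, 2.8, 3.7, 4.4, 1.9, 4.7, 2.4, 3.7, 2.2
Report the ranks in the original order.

Sorted (descending): 4.7, 4.4, 3.7, 3.7, 3.7, 2.8, 2.4, 2.2, 1.9
The 3 values of 3.7 occupy positions 3–5 → average rank 4.

4, 6, 4, 2, 9, 1, 7, 4, 8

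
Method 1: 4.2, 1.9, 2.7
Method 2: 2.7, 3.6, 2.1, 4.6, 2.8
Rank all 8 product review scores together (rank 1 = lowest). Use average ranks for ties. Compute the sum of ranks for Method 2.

24.5

Sorted (ascending): 1.9, 2.1, 2.7, 2.7, 2.8, 3.6, 4.2, 4.6
The 2 values of 2.7 occupy positions 3–4 → average rank (3+4)/2 = 3.5.
Method 2 values → pooled ranks: 2.7→3.5, 3.6→6, 2.1→2, 4.6→8, 2.8→5
Rank sum = 3.5 + 6 + 2 + 8 + 5 = 24.5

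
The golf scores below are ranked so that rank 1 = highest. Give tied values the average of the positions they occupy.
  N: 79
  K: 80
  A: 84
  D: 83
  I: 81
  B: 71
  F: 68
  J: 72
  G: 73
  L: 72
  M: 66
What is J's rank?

7.5

Sorted (descending): 84, 83, 81, 80, 79, 73, 72, 72, 71, 68, 66
The 2 values of 72 occupy positions 7–8 → average rank (7+8)/2 = 7.5.
J has value 72 → rank 7.5.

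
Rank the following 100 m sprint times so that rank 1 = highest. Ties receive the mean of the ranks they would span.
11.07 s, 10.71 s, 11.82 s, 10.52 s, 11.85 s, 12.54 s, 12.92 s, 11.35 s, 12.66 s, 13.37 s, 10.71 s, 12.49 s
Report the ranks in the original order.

Sorted (descending): 13.37, 12.92, 12.66, 12.54, 12.49, 11.85, 11.82, 11.35, 11.07, 10.71, 10.71, 10.52
The 2 values of 10.71 occupy positions 10–11 → average rank (10+11)/2 = 10.5.

9, 10.5, 7, 12, 6, 4, 2, 8, 3, 1, 10.5, 5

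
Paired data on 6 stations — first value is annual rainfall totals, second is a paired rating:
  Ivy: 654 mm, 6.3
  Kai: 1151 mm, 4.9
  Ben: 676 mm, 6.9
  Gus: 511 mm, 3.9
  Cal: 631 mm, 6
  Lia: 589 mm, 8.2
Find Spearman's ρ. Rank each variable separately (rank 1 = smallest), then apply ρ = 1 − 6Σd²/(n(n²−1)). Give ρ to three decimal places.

0.086

Ranks of variable 1: 4, 6, 5, 1, 3, 2
Ranks of variable 2: 4, 2, 5, 1, 3, 6
d = r₁ − r₂: 0, 4, 0, 0, 0, -4
d²: 0, 16, 0, 0, 0, 16; Σd² = 32
ρ = 1 − 6·32/(6·35) = 1 − 192/210 = 0.086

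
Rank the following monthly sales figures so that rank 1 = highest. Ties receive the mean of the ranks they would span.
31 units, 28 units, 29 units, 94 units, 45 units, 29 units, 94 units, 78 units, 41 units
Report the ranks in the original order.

Sorted (descending): 94, 94, 78, 45, 41, 31, 29, 29, 28
The 2 values of 94 occupy positions 1–2 → average rank (1+2)/2 = 1.5.
The 2 values of 29 occupy positions 7–8 → average rank (7+8)/2 = 7.5.

6, 9, 7.5, 1.5, 4, 7.5, 1.5, 3, 5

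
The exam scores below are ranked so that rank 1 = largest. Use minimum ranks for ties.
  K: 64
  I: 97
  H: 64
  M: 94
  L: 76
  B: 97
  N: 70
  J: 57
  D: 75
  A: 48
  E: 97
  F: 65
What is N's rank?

7

Sorted (descending): 97, 97, 97, 94, 76, 75, 70, 65, 64, 64, 57, 48
The 3 values of 97 occupy positions 1–3 → each gets rank 1.
The 2 values of 64 occupy positions 9–10 → each gets rank 9.
N has value 70 → rank 7.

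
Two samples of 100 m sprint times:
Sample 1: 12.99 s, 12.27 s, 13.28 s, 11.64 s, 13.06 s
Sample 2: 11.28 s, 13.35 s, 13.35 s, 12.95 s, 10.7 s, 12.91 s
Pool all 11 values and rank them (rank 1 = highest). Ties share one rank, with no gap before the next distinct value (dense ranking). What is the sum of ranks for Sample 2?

Sorted (descending): 13.35, 13.35, 13.28, 13.06, 12.99, 12.95, 12.91, 12.27, 11.64, 11.28, 10.7
The 2 values of 13.35 share dense rank 1.
Remaining distinct values take the next consecutive integers.
Sample 2 values → pooled ranks: 11.28→9, 13.35→1, 13.35→1, 12.95→5, 10.7→10, 12.91→6
Rank sum = 9 + 1 + 1 + 5 + 10 + 6 = 32

32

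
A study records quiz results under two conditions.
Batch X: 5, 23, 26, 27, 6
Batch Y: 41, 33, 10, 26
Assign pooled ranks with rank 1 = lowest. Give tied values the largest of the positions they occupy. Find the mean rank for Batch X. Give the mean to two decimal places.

Sorted (ascending): 5, 6, 10, 23, 26, 26, 27, 33, 41
The 2 values of 26 occupy positions 5–6 → each gets rank 6.
Batch X values → pooled ranks: 5→1, 23→4, 26→6, 27→7, 6→2
Mean rank = (1 + 4 + 6 + 7 + 2) / 5 = 4.00

4.00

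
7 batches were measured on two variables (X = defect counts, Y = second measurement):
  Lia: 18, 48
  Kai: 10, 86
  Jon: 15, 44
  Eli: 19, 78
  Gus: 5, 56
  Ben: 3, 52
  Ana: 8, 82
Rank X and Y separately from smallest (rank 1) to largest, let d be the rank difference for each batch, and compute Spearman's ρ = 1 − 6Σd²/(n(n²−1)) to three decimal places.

-0.107

Ranks of variable 1: 6, 4, 5, 7, 2, 1, 3
Ranks of variable 2: 2, 7, 1, 5, 4, 3, 6
d = r₁ − r₂: 4, -3, 4, 2, -2, -2, -3
d²: 16, 9, 16, 4, 4, 4, 9; Σd² = 62
ρ = 1 − 6·62/(7·48) = 1 − 372/336 = -0.107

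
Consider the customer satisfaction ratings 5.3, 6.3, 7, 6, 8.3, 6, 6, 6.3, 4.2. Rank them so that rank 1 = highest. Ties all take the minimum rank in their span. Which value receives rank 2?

7

Sorted (descending): 8.3, 7, 6.3, 6.3, 6, 6, 6, 5.3, 4.2
The 2 values of 6.3 occupy positions 3–4 → each gets rank 3.
The 3 values of 6 occupy positions 5–7 → each gets rank 5.
Rank 2 → value 7.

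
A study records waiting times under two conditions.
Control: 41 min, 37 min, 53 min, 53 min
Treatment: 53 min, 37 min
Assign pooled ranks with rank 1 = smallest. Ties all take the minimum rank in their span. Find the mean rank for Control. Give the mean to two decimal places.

3.00

Sorted (ascending): 37, 37, 41, 53, 53, 53
The 2 values of 37 occupy positions 1–2 → each gets rank 1.
The 3 values of 53 occupy positions 4–6 → each gets rank 4.
Control values → pooled ranks: 41→3, 37→1, 53→4, 53→4
Mean rank = (3 + 1 + 4 + 4) / 4 = 3.00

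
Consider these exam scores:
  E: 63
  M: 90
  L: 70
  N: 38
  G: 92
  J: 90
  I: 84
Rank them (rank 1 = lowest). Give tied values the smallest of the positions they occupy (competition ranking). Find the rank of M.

5

Sorted (ascending): 38, 63, 70, 84, 90, 90, 92
The 2 values of 90 occupy positions 5–6 → each gets rank 5.
M has value 90 → rank 5.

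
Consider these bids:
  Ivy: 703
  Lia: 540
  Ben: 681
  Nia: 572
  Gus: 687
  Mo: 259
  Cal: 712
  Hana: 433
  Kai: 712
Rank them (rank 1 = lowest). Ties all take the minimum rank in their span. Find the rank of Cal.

8

Sorted (ascending): 259, 433, 540, 572, 681, 687, 703, 712, 712
The 2 values of 712 occupy positions 8–9 → each gets rank 8.
Cal has value 712 → rank 8.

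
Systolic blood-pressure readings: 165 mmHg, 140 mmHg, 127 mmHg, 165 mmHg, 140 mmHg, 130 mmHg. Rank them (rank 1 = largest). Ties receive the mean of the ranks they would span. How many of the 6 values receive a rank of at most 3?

2

Sorted (descending): 165, 165, 140, 140, 130, 127
The 2 values of 165 occupy positions 1–2 → average rank (1+2)/2 = 1.5.
The 2 values of 140 occupy positions 3–4 → average rank (3+4)/2 = 3.5.
Ranks ≤ 3: {1.5, 1.5} → 2 values.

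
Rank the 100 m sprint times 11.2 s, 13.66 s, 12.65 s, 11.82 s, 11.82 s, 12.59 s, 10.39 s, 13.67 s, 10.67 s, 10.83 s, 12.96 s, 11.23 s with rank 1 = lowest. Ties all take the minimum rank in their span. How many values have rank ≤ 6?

7

Sorted (ascending): 10.39, 10.67, 10.83, 11.2, 11.23, 11.82, 11.82, 12.59, 12.65, 12.96, 13.66, 13.67
The 2 values of 11.82 occupy positions 6–7 → each gets rank 6.
Ranks ≤ 6: {1, 2, 3, 4, 5, 6, 6} → 7 values.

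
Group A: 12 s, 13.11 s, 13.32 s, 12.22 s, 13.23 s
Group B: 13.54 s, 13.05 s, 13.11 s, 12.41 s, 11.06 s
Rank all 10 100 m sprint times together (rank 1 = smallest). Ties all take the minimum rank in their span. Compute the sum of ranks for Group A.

28

Sorted (ascending): 11.06, 12, 12.22, 12.41, 13.05, 13.11, 13.11, 13.23, 13.32, 13.54
The 2 values of 13.11 occupy positions 6–7 → each gets rank 6.
Group A values → pooled ranks: 12→2, 13.11→6, 13.32→9, 12.22→3, 13.23→8
Rank sum = 2 + 6 + 9 + 3 + 8 = 28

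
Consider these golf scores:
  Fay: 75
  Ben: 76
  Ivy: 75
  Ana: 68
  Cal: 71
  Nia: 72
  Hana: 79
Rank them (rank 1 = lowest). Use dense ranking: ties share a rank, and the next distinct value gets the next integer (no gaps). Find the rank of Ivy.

Sorted (ascending): 68, 71, 72, 75, 75, 76, 79
The 2 values of 75 share dense rank 4.
Remaining distinct values take the next consecutive integers.
Ivy has value 75 → rank 4.

4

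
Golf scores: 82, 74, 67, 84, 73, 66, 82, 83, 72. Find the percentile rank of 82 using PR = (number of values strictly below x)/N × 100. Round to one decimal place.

N = 9.
Strictly below 82: 5. Equal to 82: 2.
PR = 5/9 × 100 = 55.6

55.6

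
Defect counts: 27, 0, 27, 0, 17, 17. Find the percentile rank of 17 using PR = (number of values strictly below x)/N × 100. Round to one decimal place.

33.3

N = 6.
Strictly below 17: 2. Equal to 17: 2.
PR = 2/6 × 100 = 33.3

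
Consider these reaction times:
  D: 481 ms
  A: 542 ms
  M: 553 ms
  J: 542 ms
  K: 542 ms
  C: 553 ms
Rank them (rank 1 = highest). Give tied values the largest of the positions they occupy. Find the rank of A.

Sorted (descending): 553, 553, 542, 542, 542, 481
The 2 values of 553 occupy positions 1–2 → each gets rank 2.
The 3 values of 542 occupy positions 3–5 → each gets rank 5.
A has value 542 ms → rank 5.

5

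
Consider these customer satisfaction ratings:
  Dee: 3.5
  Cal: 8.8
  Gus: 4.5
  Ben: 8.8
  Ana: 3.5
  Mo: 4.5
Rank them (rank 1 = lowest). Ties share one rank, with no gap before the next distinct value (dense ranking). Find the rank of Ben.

Sorted (ascending): 3.5, 3.5, 4.5, 4.5, 8.8, 8.8
The 2 values of 3.5 share dense rank 1.
The 2 values of 4.5 share dense rank 2.
The 2 values of 8.8 share dense rank 3.
Ben has value 8.8 → rank 3.

3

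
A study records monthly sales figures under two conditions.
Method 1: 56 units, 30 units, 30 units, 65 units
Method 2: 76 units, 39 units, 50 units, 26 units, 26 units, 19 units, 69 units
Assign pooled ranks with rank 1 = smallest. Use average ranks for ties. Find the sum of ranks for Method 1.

Sorted (ascending): 19, 26, 26, 30, 30, 39, 50, 56, 65, 69, 76
The 2 values of 26 occupy positions 2–3 → average rank (2+3)/2 = 2.5.
The 2 values of 30 occupy positions 4–5 → average rank (4+5)/2 = 4.5.
Method 1 values → pooled ranks: 56→8, 30→4.5, 30→4.5, 65→9
Rank sum = 8 + 4.5 + 4.5 + 9 = 26

26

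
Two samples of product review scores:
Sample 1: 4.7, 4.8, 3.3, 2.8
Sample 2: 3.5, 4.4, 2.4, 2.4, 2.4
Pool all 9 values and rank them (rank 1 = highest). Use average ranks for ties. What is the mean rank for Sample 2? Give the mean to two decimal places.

6.20

Sorted (descending): 4.8, 4.7, 4.4, 3.5, 3.3, 2.8, 2.4, 2.4, 2.4
The 3 values of 2.4 occupy positions 7–9 → average rank 8.
Sample 2 values → pooled ranks: 3.5→4, 4.4→3, 2.4→8, 2.4→8, 2.4→8
Mean rank = (4 + 3 + 8 + 8 + 8) / 5 = 6.20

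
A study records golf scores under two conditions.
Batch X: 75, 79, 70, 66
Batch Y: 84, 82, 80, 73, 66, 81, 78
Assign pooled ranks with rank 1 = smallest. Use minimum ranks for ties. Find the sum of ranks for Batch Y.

49

Sorted (ascending): 66, 66, 70, 73, 75, 78, 79, 80, 81, 82, 84
The 2 values of 66 occupy positions 1–2 → each gets rank 1.
Batch Y values → pooled ranks: 84→11, 82→10, 80→8, 73→4, 66→1, 81→9, 78→6
Rank sum = 11 + 10 + 8 + 4 + 1 + 9 + 6 = 49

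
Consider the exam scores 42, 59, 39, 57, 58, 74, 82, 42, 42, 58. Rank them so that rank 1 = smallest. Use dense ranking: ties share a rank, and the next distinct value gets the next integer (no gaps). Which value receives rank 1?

Sorted (ascending): 39, 42, 42, 42, 57, 58, 58, 59, 74, 82
The 3 values of 42 share dense rank 2.
The 2 values of 58 share dense rank 4.
Remaining distinct values take the next consecutive integers.
Rank 1 → value 39.

39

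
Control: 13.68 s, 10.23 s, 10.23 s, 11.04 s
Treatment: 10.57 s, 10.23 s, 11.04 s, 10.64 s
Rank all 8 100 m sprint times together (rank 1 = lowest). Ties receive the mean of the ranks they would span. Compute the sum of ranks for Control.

Sorted (ascending): 10.23, 10.23, 10.23, 10.57, 10.64, 11.04, 11.04, 13.68
The 3 values of 10.23 occupy positions 1–3 → average rank 2.
The 2 values of 11.04 occupy positions 6–7 → average rank (6+7)/2 = 6.5.
Control values → pooled ranks: 13.68→8, 10.23→2, 10.23→2, 11.04→6.5
Rank sum = 8 + 2 + 2 + 6.5 = 18.5

18.5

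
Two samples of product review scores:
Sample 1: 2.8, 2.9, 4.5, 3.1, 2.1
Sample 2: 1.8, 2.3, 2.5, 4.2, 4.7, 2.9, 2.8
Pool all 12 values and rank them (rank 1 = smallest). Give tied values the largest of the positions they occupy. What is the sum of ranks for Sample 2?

44

Sorted (ascending): 1.8, 2.1, 2.3, 2.5, 2.8, 2.8, 2.9, 2.9, 3.1, 4.2, 4.5, 4.7
The 2 values of 2.8 occupy positions 5–6 → each gets rank 6.
The 2 values of 2.9 occupy positions 7–8 → each gets rank 8.
Sample 2 values → pooled ranks: 1.8→1, 2.3→3, 2.5→4, 4.2→10, 4.7→12, 2.9→8, 2.8→6
Rank sum = 1 + 3 + 4 + 10 + 12 + 8 + 6 = 44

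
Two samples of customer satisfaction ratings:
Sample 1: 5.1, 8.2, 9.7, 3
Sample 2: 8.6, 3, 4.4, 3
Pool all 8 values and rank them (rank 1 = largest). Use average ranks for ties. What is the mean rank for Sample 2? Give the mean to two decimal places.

Sorted (descending): 9.7, 8.6, 8.2, 5.1, 4.4, 3, 3, 3
The 3 values of 3 occupy positions 6–8 → average rank 7.
Sample 2 values → pooled ranks: 8.6→2, 3→7, 4.4→5, 3→7
Mean rank = (2 + 7 + 5 + 7) / 4 = 5.25

5.25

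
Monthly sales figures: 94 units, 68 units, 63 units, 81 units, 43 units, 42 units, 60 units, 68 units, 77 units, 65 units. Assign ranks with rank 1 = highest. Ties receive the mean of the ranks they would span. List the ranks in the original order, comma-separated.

1, 4.5, 7, 2, 9, 10, 8, 4.5, 3, 6

Sorted (descending): 94, 81, 77, 68, 68, 65, 63, 60, 43, 42
The 2 values of 68 occupy positions 4–5 → average rank (4+5)/2 = 4.5.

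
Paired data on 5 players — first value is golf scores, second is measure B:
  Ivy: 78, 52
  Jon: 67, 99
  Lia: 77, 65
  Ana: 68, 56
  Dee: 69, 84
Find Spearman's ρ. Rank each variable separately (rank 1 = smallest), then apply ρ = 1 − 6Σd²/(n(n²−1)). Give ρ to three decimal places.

Ranks of variable 1: 5, 1, 4, 2, 3
Ranks of variable 2: 1, 5, 3, 2, 4
d = r₁ − r₂: 4, -4, 1, 0, -1
d²: 16, 16, 1, 0, 1; Σd² = 34
ρ = 1 − 6·34/(5·24) = 1 − 204/120 = -0.700

-0.700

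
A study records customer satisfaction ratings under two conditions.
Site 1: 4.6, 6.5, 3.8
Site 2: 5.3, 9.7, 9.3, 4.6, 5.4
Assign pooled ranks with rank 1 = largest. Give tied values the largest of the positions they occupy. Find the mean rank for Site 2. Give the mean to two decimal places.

Sorted (descending): 9.7, 9.3, 6.5, 5.4, 5.3, 4.6, 4.6, 3.8
The 2 values of 4.6 occupy positions 6–7 → each gets rank 7.
Site 2 values → pooled ranks: 5.3→5, 9.7→1, 9.3→2, 4.6→7, 5.4→4
Mean rank = (5 + 1 + 2 + 7 + 4) / 5 = 3.80

3.80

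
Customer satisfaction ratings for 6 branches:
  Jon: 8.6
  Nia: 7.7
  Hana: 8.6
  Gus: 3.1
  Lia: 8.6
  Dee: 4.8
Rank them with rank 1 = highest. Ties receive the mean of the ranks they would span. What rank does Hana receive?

2

Sorted (descending): 8.6, 8.6, 8.6, 7.7, 4.8, 3.1
The 3 values of 8.6 occupy positions 1–3 → average rank 2.
Hana has value 8.6 → rank 2.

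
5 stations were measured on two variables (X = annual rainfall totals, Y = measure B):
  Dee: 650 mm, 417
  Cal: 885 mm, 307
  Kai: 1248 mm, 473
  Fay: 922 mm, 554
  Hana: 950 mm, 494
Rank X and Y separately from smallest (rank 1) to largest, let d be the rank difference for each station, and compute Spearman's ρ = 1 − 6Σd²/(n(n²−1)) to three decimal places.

0.500

Ranks of variable 1: 1, 2, 5, 3, 4
Ranks of variable 2: 2, 1, 3, 5, 4
d = r₁ − r₂: -1, 1, 2, -2, 0
d²: 1, 1, 4, 4, 0; Σd² = 10
ρ = 1 − 6·10/(5·24) = 1 − 60/120 = 0.500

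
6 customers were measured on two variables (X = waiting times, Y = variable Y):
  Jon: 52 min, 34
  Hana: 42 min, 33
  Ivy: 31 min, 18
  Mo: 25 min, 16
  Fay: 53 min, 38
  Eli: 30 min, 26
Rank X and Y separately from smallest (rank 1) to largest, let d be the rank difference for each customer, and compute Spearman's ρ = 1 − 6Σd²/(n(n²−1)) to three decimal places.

0.943

Ranks of variable 1: 5, 4, 3, 1, 6, 2
Ranks of variable 2: 5, 4, 2, 1, 6, 3
d = r₁ − r₂: 0, 0, 1, 0, 0, -1
d²: 0, 0, 1, 0, 0, 1; Σd² = 2
ρ = 1 − 6·2/(6·35) = 1 − 12/210 = 0.943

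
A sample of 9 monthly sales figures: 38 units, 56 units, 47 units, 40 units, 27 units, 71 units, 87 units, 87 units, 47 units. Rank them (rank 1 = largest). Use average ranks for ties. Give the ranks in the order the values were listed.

8, 4, 5.5, 7, 9, 3, 1.5, 1.5, 5.5

Sorted (descending): 87, 87, 71, 56, 47, 47, 40, 38, 27
The 2 values of 87 occupy positions 1–2 → average rank (1+2)/2 = 1.5.
The 2 values of 47 occupy positions 5–6 → average rank (5+6)/2 = 5.5.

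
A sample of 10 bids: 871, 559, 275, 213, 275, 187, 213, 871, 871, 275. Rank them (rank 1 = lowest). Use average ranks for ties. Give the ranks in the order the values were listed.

9, 7, 5, 2.5, 5, 1, 2.5, 9, 9, 5

Sorted (ascending): 187, 213, 213, 275, 275, 275, 559, 871, 871, 871
The 2 values of 213 occupy positions 2–3 → average rank (2+3)/2 = 2.5.
The 3 values of 275 occupy positions 4–6 → average rank 5.
The 3 values of 871 occupy positions 8–10 → average rank 9.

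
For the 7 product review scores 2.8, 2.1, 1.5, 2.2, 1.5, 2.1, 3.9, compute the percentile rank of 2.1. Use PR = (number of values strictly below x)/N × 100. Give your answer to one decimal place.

N = 7.
Strictly below 2.1: 2. Equal to 2.1: 2.
PR = 2/7 × 100 = 28.6

28.6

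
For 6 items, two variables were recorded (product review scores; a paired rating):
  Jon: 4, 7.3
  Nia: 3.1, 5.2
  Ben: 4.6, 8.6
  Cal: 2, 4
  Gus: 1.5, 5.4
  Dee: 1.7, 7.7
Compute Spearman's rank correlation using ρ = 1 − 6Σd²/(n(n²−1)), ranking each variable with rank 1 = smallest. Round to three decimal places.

0.371

Ranks of variable 1: 5, 4, 6, 3, 1, 2
Ranks of variable 2: 4, 2, 6, 1, 3, 5
d = r₁ − r₂: 1, 2, 0, 2, -2, -3
d²: 1, 4, 0, 4, 4, 9; Σd² = 22
ρ = 1 − 6·22/(6·35) = 1 − 132/210 = 0.371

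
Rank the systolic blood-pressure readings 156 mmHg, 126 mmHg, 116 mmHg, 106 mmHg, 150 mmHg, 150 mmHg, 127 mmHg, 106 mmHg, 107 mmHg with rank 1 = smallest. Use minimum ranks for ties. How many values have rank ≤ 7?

Sorted (ascending): 106, 106, 107, 116, 126, 127, 150, 150, 156
The 2 values of 106 occupy positions 1–2 → each gets rank 1.
The 2 values of 150 occupy positions 7–8 → each gets rank 7.
Ranks ≤ 7: {1, 1, 3, 4, 5, 6, 7, 7} → 8 values.

8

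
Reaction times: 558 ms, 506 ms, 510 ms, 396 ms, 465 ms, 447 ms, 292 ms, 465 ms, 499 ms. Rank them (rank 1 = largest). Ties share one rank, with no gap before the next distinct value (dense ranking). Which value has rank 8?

Sorted (descending): 558, 510, 506, 499, 465, 465, 447, 396, 292
The 2 values of 465 share dense rank 5.
Remaining distinct values take the next consecutive integers.
Rank 8 → value 292.

292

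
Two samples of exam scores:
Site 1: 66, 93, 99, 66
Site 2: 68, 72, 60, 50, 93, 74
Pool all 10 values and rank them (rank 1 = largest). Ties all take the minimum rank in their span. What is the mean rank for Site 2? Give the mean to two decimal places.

6.00

Sorted (descending): 99, 93, 93, 74, 72, 68, 66, 66, 60, 50
The 2 values of 93 occupy positions 2–3 → each gets rank 2.
The 2 values of 66 occupy positions 7–8 → each gets rank 7.
Site 2 values → pooled ranks: 68→6, 72→5, 60→9, 50→10, 93→2, 74→4
Mean rank = (6 + 5 + 9 + 10 + 2 + 4) / 6 = 6.00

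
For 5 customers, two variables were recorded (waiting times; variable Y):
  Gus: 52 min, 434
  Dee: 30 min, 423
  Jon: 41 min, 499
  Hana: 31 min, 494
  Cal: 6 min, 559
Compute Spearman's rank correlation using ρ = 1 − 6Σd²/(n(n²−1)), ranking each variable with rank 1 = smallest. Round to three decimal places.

-0.300

Ranks of variable 1: 5, 2, 4, 3, 1
Ranks of variable 2: 2, 1, 4, 3, 5
d = r₁ − r₂: 3, 1, 0, 0, -4
d²: 9, 1, 0, 0, 16; Σd² = 26
ρ = 1 − 6·26/(5·24) = 1 − 156/120 = -0.300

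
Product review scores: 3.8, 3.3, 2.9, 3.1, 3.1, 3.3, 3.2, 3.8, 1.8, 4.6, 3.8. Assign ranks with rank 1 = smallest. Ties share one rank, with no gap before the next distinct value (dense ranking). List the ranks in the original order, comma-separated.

Sorted (ascending): 1.8, 2.9, 3.1, 3.1, 3.2, 3.3, 3.3, 3.8, 3.8, 3.8, 4.6
The 2 values of 3.1 share dense rank 3.
The 2 values of 3.3 share dense rank 5.
The 3 values of 3.8 share dense rank 6.
Remaining distinct values take the next consecutive integers.

6, 5, 2, 3, 3, 5, 4, 6, 1, 7, 6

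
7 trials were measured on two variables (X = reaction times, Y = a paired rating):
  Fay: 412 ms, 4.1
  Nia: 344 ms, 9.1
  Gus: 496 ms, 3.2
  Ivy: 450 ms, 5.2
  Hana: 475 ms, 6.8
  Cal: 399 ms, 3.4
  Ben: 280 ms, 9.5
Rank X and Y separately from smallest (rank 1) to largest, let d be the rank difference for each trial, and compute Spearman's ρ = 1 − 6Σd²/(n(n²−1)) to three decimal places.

Ranks of variable 1: 4, 2, 7, 5, 6, 3, 1
Ranks of variable 2: 3, 6, 1, 4, 5, 2, 7
d = r₁ − r₂: 1, -4, 6, 1, 1, 1, -6
d²: 1, 16, 36, 1, 1, 1, 36; Σd² = 92
ρ = 1 − 6·92/(7·48) = 1 − 552/336 = -0.643

-0.643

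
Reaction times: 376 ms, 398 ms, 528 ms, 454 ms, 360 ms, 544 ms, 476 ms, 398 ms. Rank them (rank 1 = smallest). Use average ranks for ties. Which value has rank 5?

Sorted (ascending): 360, 376, 398, 398, 454, 476, 528, 544
The 2 values of 398 occupy positions 3–4 → average rank (3+4)/2 = 3.5.
Rank 5 → value 454.

454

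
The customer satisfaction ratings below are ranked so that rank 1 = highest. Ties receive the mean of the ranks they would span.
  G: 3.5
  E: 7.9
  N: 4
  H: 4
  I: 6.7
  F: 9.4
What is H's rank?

Sorted (descending): 9.4, 7.9, 6.7, 4, 4, 3.5
The 2 values of 4 occupy positions 4–5 → average rank (4+5)/2 = 4.5.
H has value 4 → rank 4.5.

4.5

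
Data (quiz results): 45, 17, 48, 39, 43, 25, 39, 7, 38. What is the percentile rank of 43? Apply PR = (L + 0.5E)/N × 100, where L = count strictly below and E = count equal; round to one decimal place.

N = 9.
Strictly below 43: 6. Equal to 43: 1.
PR = (6 + 0.5·1)/9 × 100 = 72.2

72.2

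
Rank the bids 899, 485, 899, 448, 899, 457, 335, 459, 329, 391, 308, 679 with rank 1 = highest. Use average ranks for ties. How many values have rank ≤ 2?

Sorted (descending): 899, 899, 899, 679, 485, 459, 457, 448, 391, 335, 329, 308
The 3 values of 899 occupy positions 1–3 → average rank 2.
Ranks ≤ 2: {2, 2, 2} → 3 values.

3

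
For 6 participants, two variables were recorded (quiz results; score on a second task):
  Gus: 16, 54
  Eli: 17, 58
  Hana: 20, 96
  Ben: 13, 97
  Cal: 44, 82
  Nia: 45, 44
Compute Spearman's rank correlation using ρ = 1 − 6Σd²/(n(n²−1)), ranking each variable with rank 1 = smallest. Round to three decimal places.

Ranks of variable 1: 2, 3, 4, 1, 5, 6
Ranks of variable 2: 2, 3, 5, 6, 4, 1
d = r₁ − r₂: 0, 0, -1, -5, 1, 5
d²: 0, 0, 1, 25, 1, 25; Σd² = 52
ρ = 1 − 6·52/(6·35) = 1 − 312/210 = -0.486

-0.486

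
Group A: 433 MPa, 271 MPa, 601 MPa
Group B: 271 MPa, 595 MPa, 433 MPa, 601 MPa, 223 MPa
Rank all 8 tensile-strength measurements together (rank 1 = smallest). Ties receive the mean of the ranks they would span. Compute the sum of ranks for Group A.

Sorted (ascending): 223, 271, 271, 433, 433, 595, 601, 601
The 2 values of 271 occupy positions 2–3 → average rank (2+3)/2 = 2.5.
The 2 values of 433 occupy positions 4–5 → average rank (4+5)/2 = 4.5.
The 2 values of 601 occupy positions 7–8 → average rank (7+8)/2 = 7.5.
Group A values → pooled ranks: 433→4.5, 271→2.5, 601→7.5
Rank sum = 4.5 + 2.5 + 7.5 = 14.5

14.5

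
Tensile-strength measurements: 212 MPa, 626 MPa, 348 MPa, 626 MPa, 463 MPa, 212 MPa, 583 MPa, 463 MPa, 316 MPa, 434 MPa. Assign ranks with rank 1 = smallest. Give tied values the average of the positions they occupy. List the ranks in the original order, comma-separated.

1.5, 9.5, 4, 9.5, 6.5, 1.5, 8, 6.5, 3, 5

Sorted (ascending): 212, 212, 316, 348, 434, 463, 463, 583, 626, 626
The 2 values of 212 occupy positions 1–2 → average rank (1+2)/2 = 1.5.
The 2 values of 463 occupy positions 6–7 → average rank (6+7)/2 = 6.5.
The 2 values of 626 occupy positions 9–10 → average rank (9+10)/2 = 9.5.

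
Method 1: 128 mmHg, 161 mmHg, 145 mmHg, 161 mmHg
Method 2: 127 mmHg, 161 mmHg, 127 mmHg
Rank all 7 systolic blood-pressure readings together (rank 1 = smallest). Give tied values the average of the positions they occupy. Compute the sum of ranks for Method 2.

9

Sorted (ascending): 127, 127, 128, 145, 161, 161, 161
The 2 values of 127 occupy positions 1–2 → average rank (1+2)/2 = 1.5.
The 3 values of 161 occupy positions 5–7 → average rank 6.
Method 2 values → pooled ranks: 127→1.5, 161→6, 127→1.5
Rank sum = 1.5 + 6 + 1.5 = 9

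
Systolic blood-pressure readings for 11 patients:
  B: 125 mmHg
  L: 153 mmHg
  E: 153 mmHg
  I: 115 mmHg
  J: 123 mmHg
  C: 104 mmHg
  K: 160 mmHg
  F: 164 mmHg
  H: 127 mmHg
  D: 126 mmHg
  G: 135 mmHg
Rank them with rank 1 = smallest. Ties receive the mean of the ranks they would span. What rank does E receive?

Sorted (ascending): 104, 115, 123, 125, 126, 127, 135, 153, 153, 160, 164
The 2 values of 153 occupy positions 8–9 → average rank (8+9)/2 = 8.5.
E has value 153 mmHg → rank 8.5.

8.5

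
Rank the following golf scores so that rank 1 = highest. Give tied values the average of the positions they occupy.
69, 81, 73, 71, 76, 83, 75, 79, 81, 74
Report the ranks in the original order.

Sorted (descending): 83, 81, 81, 79, 76, 75, 74, 73, 71, 69
The 2 values of 81 occupy positions 2–3 → average rank (2+3)/2 = 2.5.

10, 2.5, 8, 9, 5, 1, 6, 4, 2.5, 7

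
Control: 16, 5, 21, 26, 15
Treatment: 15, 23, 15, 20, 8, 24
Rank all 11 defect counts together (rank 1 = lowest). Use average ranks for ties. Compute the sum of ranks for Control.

Sorted (ascending): 5, 8, 15, 15, 15, 16, 20, 21, 23, 24, 26
The 3 values of 15 occupy positions 3–5 → average rank 4.
Control values → pooled ranks: 16→6, 5→1, 21→8, 26→11, 15→4
Rank sum = 6 + 1 + 8 + 11 + 4 = 30

30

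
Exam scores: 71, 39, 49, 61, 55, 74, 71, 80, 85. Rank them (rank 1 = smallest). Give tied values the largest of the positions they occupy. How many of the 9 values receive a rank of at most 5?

Sorted (ascending): 39, 49, 55, 61, 71, 71, 74, 80, 85
The 2 values of 71 occupy positions 5–6 → each gets rank 6.
Ranks ≤ 5: {1, 2, 3, 4} → 4 values.

4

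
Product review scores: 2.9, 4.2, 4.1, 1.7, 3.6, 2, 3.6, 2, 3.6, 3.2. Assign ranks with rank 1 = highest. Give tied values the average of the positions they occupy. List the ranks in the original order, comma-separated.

Sorted (descending): 4.2, 4.1, 3.6, 3.6, 3.6, 3.2, 2.9, 2, 2, 1.7
The 3 values of 3.6 occupy positions 3–5 → average rank 4.
The 2 values of 2 occupy positions 8–9 → average rank (8+9)/2 = 8.5.

7, 1, 2, 10, 4, 8.5, 4, 8.5, 4, 6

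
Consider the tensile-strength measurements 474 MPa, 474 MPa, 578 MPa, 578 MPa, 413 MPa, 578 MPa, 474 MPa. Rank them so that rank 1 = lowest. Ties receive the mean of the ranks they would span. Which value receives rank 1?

Sorted (ascending): 413, 474, 474, 474, 578, 578, 578
The 3 values of 474 occupy positions 2–4 → average rank 3.
The 3 values of 578 occupy positions 5–7 → average rank 6.
Rank 1 → value 413.

413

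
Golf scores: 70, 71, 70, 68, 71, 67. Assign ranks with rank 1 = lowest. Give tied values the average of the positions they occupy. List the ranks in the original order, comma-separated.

3.5, 5.5, 3.5, 2, 5.5, 1

Sorted (ascending): 67, 68, 70, 70, 71, 71
The 2 values of 70 occupy positions 3–4 → average rank (3+4)/2 = 3.5.
The 2 values of 71 occupy positions 5–6 → average rank (5+6)/2 = 5.5.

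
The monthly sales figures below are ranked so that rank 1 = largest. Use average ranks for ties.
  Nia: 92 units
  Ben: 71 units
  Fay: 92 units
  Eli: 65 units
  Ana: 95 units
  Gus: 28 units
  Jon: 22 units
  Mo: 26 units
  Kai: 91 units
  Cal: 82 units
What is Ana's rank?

Sorted (descending): 95, 92, 92, 91, 82, 71, 65, 28, 26, 22
The 2 values of 92 occupy positions 2–3 → average rank (2+3)/2 = 2.5.
Ana has value 95 units → rank 1.

1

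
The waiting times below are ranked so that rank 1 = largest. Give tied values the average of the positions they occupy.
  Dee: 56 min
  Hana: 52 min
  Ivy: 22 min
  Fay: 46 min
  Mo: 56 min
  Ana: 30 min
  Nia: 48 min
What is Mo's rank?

1.5

Sorted (descending): 56, 56, 52, 48, 46, 30, 22
The 2 values of 56 occupy positions 1–2 → average rank (1+2)/2 = 1.5.
Mo has value 56 min → rank 1.5.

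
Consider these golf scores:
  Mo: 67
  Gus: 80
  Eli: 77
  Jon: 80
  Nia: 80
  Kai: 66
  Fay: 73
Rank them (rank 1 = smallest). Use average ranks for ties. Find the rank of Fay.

3

Sorted (ascending): 66, 67, 73, 77, 80, 80, 80
The 3 values of 80 occupy positions 5–7 → average rank 6.
Fay has value 73 → rank 3.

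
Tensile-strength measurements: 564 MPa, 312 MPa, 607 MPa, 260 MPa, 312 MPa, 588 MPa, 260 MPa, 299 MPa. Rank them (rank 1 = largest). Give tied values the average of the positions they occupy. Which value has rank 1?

Sorted (descending): 607, 588, 564, 312, 312, 299, 260, 260
The 2 values of 312 occupy positions 4–5 → average rank (4+5)/2 = 4.5.
The 2 values of 260 occupy positions 7–8 → average rank (7+8)/2 = 7.5.
Rank 1 → value 607.

607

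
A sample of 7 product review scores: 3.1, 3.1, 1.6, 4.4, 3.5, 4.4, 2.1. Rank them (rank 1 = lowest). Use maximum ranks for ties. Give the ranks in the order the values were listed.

Sorted (ascending): 1.6, 2.1, 3.1, 3.1, 3.5, 4.4, 4.4
The 2 values of 3.1 occupy positions 3–4 → each gets rank 4.
The 2 values of 4.4 occupy positions 6–7 → each gets rank 7.

4, 4, 1, 7, 5, 7, 2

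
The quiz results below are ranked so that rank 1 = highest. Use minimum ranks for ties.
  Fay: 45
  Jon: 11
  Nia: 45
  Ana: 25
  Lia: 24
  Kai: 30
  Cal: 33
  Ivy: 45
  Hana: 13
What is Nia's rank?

Sorted (descending): 45, 45, 45, 33, 30, 25, 24, 13, 11
The 3 values of 45 occupy positions 1–3 → each gets rank 1.
Nia has value 45 → rank 1.

1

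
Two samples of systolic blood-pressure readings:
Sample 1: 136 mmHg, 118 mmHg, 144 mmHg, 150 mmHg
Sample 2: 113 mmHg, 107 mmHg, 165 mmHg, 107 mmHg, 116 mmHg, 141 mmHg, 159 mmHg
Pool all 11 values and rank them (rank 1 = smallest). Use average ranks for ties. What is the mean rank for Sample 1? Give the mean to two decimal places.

Sorted (ascending): 107, 107, 113, 116, 118, 136, 141, 144, 150, 159, 165
The 2 values of 107 occupy positions 1–2 → average rank (1+2)/2 = 1.5.
Sample 1 values → pooled ranks: 136→6, 118→5, 144→8, 150→9
Mean rank = (6 + 5 + 8 + 9) / 4 = 7.00

7.00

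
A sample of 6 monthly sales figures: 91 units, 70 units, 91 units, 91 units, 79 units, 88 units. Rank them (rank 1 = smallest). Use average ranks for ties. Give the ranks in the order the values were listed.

Sorted (ascending): 70, 79, 88, 91, 91, 91
The 3 values of 91 occupy positions 4–6 → average rank 5.

5, 1, 5, 5, 2, 3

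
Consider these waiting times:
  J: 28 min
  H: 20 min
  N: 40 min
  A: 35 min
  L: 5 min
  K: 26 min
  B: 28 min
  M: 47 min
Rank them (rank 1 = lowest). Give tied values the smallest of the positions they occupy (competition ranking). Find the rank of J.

Sorted (ascending): 5, 20, 26, 28, 28, 35, 40, 47
The 2 values of 28 occupy positions 4–5 → each gets rank 4.
J has value 28 min → rank 4.

4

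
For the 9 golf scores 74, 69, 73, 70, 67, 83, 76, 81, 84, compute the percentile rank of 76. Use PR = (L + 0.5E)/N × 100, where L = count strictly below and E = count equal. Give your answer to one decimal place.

N = 9.
Strictly below 76: 5. Equal to 76: 1.
PR = (5 + 0.5·1)/9 × 100 = 61.1

61.1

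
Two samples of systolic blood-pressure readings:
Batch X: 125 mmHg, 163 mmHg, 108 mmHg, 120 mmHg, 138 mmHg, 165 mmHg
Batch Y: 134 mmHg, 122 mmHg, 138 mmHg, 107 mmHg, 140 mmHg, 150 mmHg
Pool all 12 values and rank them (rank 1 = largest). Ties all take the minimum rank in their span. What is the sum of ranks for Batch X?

Sorted (descending): 165, 163, 150, 140, 138, 138, 134, 125, 122, 120, 108, 107
The 2 values of 138 occupy positions 5–6 → each gets rank 5.
Batch X values → pooled ranks: 125→8, 163→2, 108→11, 120→10, 138→5, 165→1
Rank sum = 8 + 2 + 11 + 10 + 5 + 1 = 37

37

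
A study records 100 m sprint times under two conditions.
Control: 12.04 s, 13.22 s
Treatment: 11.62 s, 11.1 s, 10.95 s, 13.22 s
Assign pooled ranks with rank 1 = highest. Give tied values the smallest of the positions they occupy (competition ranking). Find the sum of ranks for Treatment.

Sorted (descending): 13.22, 13.22, 12.04, 11.62, 11.1, 10.95
The 2 values of 13.22 occupy positions 1–2 → each gets rank 1.
Treatment values → pooled ranks: 11.62→4, 11.1→5, 10.95→6, 13.22→1
Rank sum = 4 + 5 + 6 + 1 = 16

16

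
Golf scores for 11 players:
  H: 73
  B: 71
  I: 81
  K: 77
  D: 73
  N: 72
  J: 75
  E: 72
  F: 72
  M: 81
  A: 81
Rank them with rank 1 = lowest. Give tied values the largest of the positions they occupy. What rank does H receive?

6

Sorted (ascending): 71, 72, 72, 72, 73, 73, 75, 77, 81, 81, 81
The 3 values of 72 occupy positions 2–4 → each gets rank 4.
The 2 values of 73 occupy positions 5–6 → each gets rank 6.
The 3 values of 81 occupy positions 9–11 → each gets rank 11.
H has value 73 → rank 6.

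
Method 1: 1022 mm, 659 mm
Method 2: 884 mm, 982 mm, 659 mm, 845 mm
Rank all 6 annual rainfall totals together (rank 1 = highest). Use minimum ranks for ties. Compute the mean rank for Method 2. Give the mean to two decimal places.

Sorted (descending): 1022, 982, 884, 845, 659, 659
The 2 values of 659 occupy positions 5–6 → each gets rank 5.
Method 2 values → pooled ranks: 884→3, 982→2, 659→5, 845→4
Mean rank = (3 + 2 + 5 + 4) / 4 = 3.50

3.50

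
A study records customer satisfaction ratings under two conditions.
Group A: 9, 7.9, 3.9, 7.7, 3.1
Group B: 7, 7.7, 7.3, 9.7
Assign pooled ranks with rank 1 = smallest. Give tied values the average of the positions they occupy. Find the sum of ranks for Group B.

21.5

Sorted (ascending): 3.1, 3.9, 7, 7.3, 7.7, 7.7, 7.9, 9, 9.7
The 2 values of 7.7 occupy positions 5–6 → average rank (5+6)/2 = 5.5.
Group B values → pooled ranks: 7→3, 7.7→5.5, 7.3→4, 9.7→9
Rank sum = 3 + 5.5 + 4 + 9 = 21.5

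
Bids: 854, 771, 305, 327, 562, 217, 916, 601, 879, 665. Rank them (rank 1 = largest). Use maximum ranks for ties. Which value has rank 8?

Sorted (descending): 916, 879, 854, 771, 665, 601, 562, 327, 305, 217
No ties — each value takes its position as its rank.
Rank 8 → value 327.

327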